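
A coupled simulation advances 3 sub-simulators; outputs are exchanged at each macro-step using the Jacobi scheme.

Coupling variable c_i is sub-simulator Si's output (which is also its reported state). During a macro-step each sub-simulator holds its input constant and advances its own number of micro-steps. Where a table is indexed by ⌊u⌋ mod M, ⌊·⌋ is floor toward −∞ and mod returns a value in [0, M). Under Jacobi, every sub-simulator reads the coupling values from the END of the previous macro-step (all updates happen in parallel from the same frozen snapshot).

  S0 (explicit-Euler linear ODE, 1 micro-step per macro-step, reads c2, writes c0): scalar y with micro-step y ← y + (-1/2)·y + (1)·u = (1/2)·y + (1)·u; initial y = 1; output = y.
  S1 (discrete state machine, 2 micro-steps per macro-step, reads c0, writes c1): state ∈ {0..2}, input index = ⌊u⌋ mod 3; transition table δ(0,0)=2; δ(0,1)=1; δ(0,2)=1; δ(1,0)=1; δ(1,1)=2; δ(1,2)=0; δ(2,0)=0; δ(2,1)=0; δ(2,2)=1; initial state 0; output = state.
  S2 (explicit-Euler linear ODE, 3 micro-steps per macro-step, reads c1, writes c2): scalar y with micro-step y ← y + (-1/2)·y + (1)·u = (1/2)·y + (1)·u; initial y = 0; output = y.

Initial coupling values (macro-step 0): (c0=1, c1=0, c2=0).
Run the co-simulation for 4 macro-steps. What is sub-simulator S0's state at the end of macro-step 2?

macro 1: S0 reads c2=0 → after 1×micro: 1/2; S1 reads c0=1 → after 2×micro: 2; S2 reads c1=0 → after 3×micro: 0 ⇒ (c0=1/2, c1=2, c2=0)
macro 2: S0 reads c2=0 → after 1×micro: 1/4; S1 reads c0=1/2 → after 2×micro: 2; S2 reads c1=2 → after 3×micro: 7/2 ⇒ (c0=1/4, c1=2, c2=7/2)
macro 3: S0 reads c2=7/2 → after 1×micro: 29/8; S1 reads c0=1/4 → after 2×micro: 2; S2 reads c1=2 → after 3×micro: 63/16 ⇒ (c0=29/8, c1=2, c2=63/16)
macro 4: S0 reads c2=63/16 → after 1×micro: 23/4; S1 reads c0=29/8 → after 2×micro: 2; S2 reads c1=2 → after 3×micro: 511/128 ⇒ (c0=23/4, c1=2, c2=511/128)

S0 state at macro-step 2 = 1/4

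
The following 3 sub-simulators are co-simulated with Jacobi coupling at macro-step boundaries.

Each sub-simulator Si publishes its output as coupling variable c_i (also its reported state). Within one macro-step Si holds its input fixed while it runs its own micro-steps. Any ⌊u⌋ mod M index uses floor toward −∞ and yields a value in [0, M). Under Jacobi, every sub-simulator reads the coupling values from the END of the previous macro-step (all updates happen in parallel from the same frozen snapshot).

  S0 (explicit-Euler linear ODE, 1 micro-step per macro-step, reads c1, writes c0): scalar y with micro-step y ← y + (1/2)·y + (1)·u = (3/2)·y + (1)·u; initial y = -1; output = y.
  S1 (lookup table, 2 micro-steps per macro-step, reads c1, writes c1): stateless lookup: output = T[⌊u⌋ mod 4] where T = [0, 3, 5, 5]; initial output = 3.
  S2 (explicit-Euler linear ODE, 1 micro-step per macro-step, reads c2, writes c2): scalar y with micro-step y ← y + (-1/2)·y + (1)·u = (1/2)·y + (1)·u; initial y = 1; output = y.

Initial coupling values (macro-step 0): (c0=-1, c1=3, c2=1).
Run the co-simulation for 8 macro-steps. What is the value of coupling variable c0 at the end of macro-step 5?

c0 at macro-step 5 = 1335/32

macro 1: S0 reads c1=3 → after 1×micro: 3/2; S1 reads c1=3 → after 2×micro: 5; S2 reads c2=1 → after 1×micro: 3/2 ⇒ (c0=3/2, c1=5, c2=3/2)
macro 2: S0 reads c1=5 → after 1×micro: 29/4; S1 reads c1=5 → after 2×micro: 3; S2 reads c2=3/2 → after 1×micro: 9/4 ⇒ (c0=29/4, c1=3, c2=9/4)
macro 3: S0 reads c1=3 → after 1×micro: 111/8; S1 reads c1=3 → after 2×micro: 5; S2 reads c2=9/4 → after 1×micro: 27/8 ⇒ (c0=111/8, c1=5, c2=27/8)
macro 4: S0 reads c1=5 → after 1×micro: 413/16; S1 reads c1=5 → after 2×micro: 3; S2 reads c2=27/8 → after 1×micro: 81/16 ⇒ (c0=413/16, c1=3, c2=81/16)
macro 5: S0 reads c1=3 → after 1×micro: 1335/32; S1 reads c1=3 → after 2×micro: 5; S2 reads c2=81/16 → after 1×micro: 243/32 ⇒ (c0=1335/32, c1=5, c2=243/32)
macro 6: S0 reads c1=5 → after 1×micro: 4325/64; S1 reads c1=5 → after 2×micro: 3; S2 reads c2=243/32 → after 1×micro: 729/64 ⇒ (c0=4325/64, c1=3, c2=729/64)
macro 7: S0 reads c1=3 → after 1×micro: 13359/128; S1 reads c1=3 → after 2×micro: 5; S2 reads c2=729/64 → after 1×micro: 2187/128 ⇒ (c0=13359/128, c1=5, c2=2187/128)
macro 8: S0 reads c1=5 → after 1×micro: 41357/256; S1 reads c1=5 → after 2×micro: 3; S2 reads c2=2187/128 → after 1×micro: 6561/256 ⇒ (c0=41357/256, c1=3, c2=6561/256)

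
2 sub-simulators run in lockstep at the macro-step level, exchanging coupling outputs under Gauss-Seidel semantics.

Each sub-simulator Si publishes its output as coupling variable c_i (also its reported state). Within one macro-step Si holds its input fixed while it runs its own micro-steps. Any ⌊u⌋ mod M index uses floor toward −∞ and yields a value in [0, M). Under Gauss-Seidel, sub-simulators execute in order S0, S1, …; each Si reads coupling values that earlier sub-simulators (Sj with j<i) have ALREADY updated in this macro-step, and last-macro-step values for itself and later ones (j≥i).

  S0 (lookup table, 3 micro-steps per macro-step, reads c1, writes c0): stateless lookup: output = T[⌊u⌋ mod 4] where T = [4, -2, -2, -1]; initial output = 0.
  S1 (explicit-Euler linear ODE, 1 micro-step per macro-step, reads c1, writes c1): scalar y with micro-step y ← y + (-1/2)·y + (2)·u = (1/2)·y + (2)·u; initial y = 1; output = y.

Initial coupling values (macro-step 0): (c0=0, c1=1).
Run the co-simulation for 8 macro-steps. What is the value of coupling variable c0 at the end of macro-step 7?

macro 1: S0 reads c1=1 → after 3×micro: -2; S1 reads c1=1 → after 1×micro: 5/2 ⇒ (c0=-2, c1=5/2)
macro 2: S0 reads c1=5/2 → after 3×micro: -2; S1 reads c1=5/2 → after 1×micro: 25/4 ⇒ (c0=-2, c1=25/4)
macro 3: S0 reads c1=25/4 → after 3×micro: -2; S1 reads c1=25/4 → after 1×micro: 125/8 ⇒ (c0=-2, c1=125/8)
macro 4: S0 reads c1=125/8 → after 3×micro: -1; S1 reads c1=125/8 → after 1×micro: 625/16 ⇒ (c0=-1, c1=625/16)
macro 5: S0 reads c1=625/16 → after 3×micro: -1; S1 reads c1=625/16 → after 1×micro: 3125/32 ⇒ (c0=-1, c1=3125/32)
macro 6: S0 reads c1=3125/32 → after 3×micro: -2; S1 reads c1=3125/32 → after 1×micro: 15625/64 ⇒ (c0=-2, c1=15625/64)
macro 7: S0 reads c1=15625/64 → after 3×micro: 4; S1 reads c1=15625/64 → after 1×micro: 78125/128 ⇒ (c0=4, c1=78125/128)
macro 8: S0 reads c1=78125/128 → after 3×micro: -2; S1 reads c1=78125/128 → after 1×micro: 390625/256 ⇒ (c0=-2, c1=390625/256)

c0 at macro-step 7 = 4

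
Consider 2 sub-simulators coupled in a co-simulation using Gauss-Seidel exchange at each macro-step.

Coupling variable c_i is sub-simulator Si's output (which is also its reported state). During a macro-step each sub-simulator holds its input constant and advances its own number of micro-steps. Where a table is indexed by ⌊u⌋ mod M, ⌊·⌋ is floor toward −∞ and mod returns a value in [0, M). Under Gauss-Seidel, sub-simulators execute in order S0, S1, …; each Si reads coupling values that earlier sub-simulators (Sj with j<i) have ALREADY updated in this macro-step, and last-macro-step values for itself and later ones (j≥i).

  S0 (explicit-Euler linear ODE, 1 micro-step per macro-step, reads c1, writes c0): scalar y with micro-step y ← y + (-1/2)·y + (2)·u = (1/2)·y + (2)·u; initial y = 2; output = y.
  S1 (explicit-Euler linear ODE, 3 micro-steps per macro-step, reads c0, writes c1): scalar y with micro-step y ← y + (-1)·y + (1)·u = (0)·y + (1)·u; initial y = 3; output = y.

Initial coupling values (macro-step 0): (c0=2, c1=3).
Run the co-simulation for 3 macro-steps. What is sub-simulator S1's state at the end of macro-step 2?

S1 state at macro-step 2 = 35/2

macro 1: S0 reads c1=3 → after 1×micro: 7; S1 reads c0=7 → after 3×micro: 7 ⇒ (c0=7, c1=7)
macro 2: S0 reads c1=7 → after 1×micro: 35/2; S1 reads c0=35/2 → after 3×micro: 35/2 ⇒ (c0=35/2, c1=35/2)
macro 3: S0 reads c1=35/2 → after 1×micro: 175/4; S1 reads c0=175/4 → after 3×micro: 175/4 ⇒ (c0=175/4, c1=175/4)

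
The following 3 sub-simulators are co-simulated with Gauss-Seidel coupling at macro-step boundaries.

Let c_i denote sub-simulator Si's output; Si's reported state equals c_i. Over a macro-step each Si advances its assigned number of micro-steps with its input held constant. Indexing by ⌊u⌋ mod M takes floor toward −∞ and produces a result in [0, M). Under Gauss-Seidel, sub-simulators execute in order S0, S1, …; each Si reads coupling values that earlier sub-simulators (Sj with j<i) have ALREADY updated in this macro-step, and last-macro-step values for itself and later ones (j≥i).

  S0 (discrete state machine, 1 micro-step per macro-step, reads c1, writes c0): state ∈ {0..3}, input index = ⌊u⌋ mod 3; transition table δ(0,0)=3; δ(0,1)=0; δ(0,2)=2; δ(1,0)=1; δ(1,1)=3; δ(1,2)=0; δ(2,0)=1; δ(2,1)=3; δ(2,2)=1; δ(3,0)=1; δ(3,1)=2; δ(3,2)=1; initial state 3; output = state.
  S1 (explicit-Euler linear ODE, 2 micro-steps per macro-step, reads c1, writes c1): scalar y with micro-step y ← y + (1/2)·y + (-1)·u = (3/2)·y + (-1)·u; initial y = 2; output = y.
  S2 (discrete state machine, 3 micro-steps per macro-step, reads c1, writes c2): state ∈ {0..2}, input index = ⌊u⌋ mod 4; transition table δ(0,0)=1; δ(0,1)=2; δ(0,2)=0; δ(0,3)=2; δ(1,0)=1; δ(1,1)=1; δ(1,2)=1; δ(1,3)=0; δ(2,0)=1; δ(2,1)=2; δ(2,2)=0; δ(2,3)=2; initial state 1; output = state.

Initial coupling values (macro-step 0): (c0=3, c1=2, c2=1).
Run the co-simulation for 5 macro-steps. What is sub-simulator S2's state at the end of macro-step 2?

S2 state at macro-step 2 = 1

macro 1: S0 reads c1=2 → after 1×micro: 1; S1 reads c1=2 → after 2×micro: -1/2; S2 reads c1=-1/2 → after 3×micro: 2 ⇒ (c0=1, c1=-1/2, c2=2)
macro 2: S0 reads c1=-1/2 → after 1×micro: 0; S1 reads c1=-1/2 → after 2×micro: 1/8; S2 reads c1=1/8 → after 3×micro: 1 ⇒ (c0=0, c1=1/8, c2=1)
macro 3: S0 reads c1=1/8 → after 1×micro: 3; S1 reads c1=1/8 → after 2×micro: -1/32; S2 reads c1=-1/32 → after 3×micro: 2 ⇒ (c0=3, c1=-1/32, c2=2)
macro 4: S0 reads c1=-1/32 → after 1×micro: 1; S1 reads c1=-1/32 → after 2×micro: 1/128; S2 reads c1=1/128 → after 3×micro: 1 ⇒ (c0=1, c1=1/128, c2=1)
macro 5: S0 reads c1=1/128 → after 1×micro: 1; S1 reads c1=1/128 → after 2×micro: -1/512; S2 reads c1=-1/512 → after 3×micro: 2 ⇒ (c0=1, c1=-1/512, c2=2)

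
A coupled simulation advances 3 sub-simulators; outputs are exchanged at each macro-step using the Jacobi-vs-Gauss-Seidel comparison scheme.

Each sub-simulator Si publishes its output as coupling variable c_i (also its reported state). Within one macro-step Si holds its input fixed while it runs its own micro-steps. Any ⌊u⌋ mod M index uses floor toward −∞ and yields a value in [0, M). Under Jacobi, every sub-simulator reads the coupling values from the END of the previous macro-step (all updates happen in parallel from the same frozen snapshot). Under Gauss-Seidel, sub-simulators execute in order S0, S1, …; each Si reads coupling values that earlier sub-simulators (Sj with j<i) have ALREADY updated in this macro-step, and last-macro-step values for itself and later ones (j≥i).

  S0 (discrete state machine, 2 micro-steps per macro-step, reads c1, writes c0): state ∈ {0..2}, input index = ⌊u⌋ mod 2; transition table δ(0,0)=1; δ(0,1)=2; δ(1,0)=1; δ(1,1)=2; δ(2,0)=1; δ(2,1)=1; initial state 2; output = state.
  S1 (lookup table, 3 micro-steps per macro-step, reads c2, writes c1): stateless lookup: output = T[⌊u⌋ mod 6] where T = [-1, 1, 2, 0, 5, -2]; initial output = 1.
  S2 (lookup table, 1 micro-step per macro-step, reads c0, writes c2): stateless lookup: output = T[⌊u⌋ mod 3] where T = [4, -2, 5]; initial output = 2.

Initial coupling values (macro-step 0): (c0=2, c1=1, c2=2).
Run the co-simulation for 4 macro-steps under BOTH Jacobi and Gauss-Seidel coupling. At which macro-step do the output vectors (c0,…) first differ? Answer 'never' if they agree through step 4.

first divergence at macro-step: 2

[Jacobi] macro 1: S0 reads c1=1 → after 2×micro: 2; S1 reads c2=2 → after 3×micro: 2; S2 reads c0=2 → after 1×micro: 5 ⇒ (c0=2, c1=2, c2=5)
[Jacobi] macro 2: S0 reads c1=2 → after 2×micro: 1; S1 reads c2=5 → after 3×micro: -2; S2 reads c0=2 → after 1×micro: 5 ⇒ (c0=1, c1=-2, c2=5)
[Jacobi] macro 3: S0 reads c1=-2 → after 2×micro: 1; S1 reads c2=5 → after 3×micro: -2; S2 reads c0=1 → after 1×micro: -2 ⇒ (c0=1, c1=-2, c2=-2)
[Jacobi] macro 4: S0 reads c1=-2 → after 2×micro: 1; S1 reads c2=-2 → after 3×micro: 5; S2 reads c0=1 → after 1×micro: -2 ⇒ (c0=1, c1=5, c2=-2)
[Gauss-Seidel] macro 1: S0 reads c1=1 → after 2×micro: 2; S1 reads c2=2 → after 3×micro: 2; S2 reads c0=2 → after 1×micro: 5 ⇒ (c0=2, c1=2, c2=5)
[Gauss-Seidel] macro 2: S0 reads c1=2 → after 2×micro: 1; S1 reads c2=5 → after 3×micro: -2; S2 reads c0=1 → after 1×micro: -2 ⇒ (c0=1, c1=-2, c2=-2)
[Gauss-Seidel] macro 3: S0 reads c1=-2 → after 2×micro: 1; S1 reads c2=-2 → after 3×micro: 5; S2 reads c0=1 → after 1×micro: -2 ⇒ (c0=1, c1=5, c2=-2)
[Gauss-Seidel] macro 4: S0 reads c1=5 → after 2×micro: 1; S1 reads c2=-2 → after 3×micro: 5; S2 reads c0=1 → after 1×micro: -2 ⇒ (c0=1, c1=5, c2=-2)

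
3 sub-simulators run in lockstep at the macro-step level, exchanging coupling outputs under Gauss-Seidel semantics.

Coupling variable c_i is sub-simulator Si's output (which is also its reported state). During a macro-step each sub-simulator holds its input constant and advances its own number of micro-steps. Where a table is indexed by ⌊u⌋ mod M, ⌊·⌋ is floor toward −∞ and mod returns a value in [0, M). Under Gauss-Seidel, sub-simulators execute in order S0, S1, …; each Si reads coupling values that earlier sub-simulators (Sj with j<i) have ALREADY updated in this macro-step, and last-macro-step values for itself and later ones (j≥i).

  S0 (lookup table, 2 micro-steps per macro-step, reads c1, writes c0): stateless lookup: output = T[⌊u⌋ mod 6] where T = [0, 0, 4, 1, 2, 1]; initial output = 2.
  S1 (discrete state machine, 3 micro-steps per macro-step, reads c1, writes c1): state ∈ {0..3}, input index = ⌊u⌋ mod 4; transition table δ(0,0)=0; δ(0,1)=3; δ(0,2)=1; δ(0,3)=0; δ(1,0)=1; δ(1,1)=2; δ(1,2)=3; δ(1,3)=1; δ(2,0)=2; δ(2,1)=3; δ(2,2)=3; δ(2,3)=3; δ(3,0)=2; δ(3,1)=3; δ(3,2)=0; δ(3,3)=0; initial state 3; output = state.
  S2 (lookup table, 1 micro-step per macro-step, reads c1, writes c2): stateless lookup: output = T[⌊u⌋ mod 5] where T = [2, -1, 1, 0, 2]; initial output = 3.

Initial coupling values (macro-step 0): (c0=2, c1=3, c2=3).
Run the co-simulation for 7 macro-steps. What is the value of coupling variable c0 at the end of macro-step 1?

macro 1: S0 reads c1=3 → after 2×micro: 1; S1 reads c1=3 → after 3×micro: 0; S2 reads c1=0 → after 1×micro: 2 ⇒ (c0=1, c1=0, c2=2)
macro 2: S0 reads c1=0 → after 2×micro: 0; S1 reads c1=0 → after 3×micro: 0; S2 reads c1=0 → after 1×micro: 2 ⇒ (c0=0, c1=0, c2=2)
macro 3: S0 reads c1=0 → after 2×micro: 0; S1 reads c1=0 → after 3×micro: 0; S2 reads c1=0 → after 1×micro: 2 ⇒ (c0=0, c1=0, c2=2)
macro 4: S0 reads c1=0 → after 2×micro: 0; S1 reads c1=0 → after 3×micro: 0; S2 reads c1=0 → after 1×micro: 2 ⇒ (c0=0, c1=0, c2=2)
macro 5: S0 reads c1=0 → after 2×micro: 0; S1 reads c1=0 → after 3×micro: 0; S2 reads c1=0 → after 1×micro: 2 ⇒ (c0=0, c1=0, c2=2)
macro 6: S0 reads c1=0 → after 2×micro: 0; S1 reads c1=0 → after 3×micro: 0; S2 reads c1=0 → after 1×micro: 2 ⇒ (c0=0, c1=0, c2=2)
macro 7: S0 reads c1=0 → after 2×micro: 0; S1 reads c1=0 → after 3×micro: 0; S2 reads c1=0 → after 1×micro: 2 ⇒ (c0=0, c1=0, c2=2)

c0 at macro-step 1 = 1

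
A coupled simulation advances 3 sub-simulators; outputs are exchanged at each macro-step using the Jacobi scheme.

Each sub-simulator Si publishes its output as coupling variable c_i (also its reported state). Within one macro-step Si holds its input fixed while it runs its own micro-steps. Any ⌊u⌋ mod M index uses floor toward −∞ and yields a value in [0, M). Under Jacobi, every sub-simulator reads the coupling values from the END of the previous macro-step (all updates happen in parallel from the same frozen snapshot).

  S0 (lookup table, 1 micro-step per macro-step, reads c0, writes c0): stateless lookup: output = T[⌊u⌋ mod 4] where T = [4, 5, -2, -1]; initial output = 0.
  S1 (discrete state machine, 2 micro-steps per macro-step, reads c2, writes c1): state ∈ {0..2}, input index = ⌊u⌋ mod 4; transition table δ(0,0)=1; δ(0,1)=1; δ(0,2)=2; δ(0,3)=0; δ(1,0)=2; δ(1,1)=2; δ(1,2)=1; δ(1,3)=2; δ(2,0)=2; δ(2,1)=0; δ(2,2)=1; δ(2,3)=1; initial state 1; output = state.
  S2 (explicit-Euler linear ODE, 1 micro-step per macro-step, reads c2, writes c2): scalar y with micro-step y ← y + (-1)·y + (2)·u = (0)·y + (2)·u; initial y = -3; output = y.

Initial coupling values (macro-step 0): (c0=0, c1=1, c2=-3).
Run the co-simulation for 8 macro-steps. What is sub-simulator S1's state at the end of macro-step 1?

macro 1: S0 reads c0=0 → after 1×micro: 4; S1 reads c2=-3 → after 2×micro: 0; S2 reads c2=-3 → after 1×micro: -6 ⇒ (c0=4, c1=0, c2=-6)
macro 2: S0 reads c0=4 → after 1×micro: 4; S1 reads c2=-6 → after 2×micro: 1; S2 reads c2=-6 → after 1×micro: -12 ⇒ (c0=4, c1=1, c2=-12)
macro 3: S0 reads c0=4 → after 1×micro: 4; S1 reads c2=-12 → after 2×micro: 2; S2 reads c2=-12 → after 1×micro: -24 ⇒ (c0=4, c1=2, c2=-24)
macro 4: S0 reads c0=4 → after 1×micro: 4; S1 reads c2=-24 → after 2×micro: 2; S2 reads c2=-24 → after 1×micro: -48 ⇒ (c0=4, c1=2, c2=-48)
macro 5: S0 reads c0=4 → after 1×micro: 4; S1 reads c2=-48 → after 2×micro: 2; S2 reads c2=-48 → after 1×micro: -96 ⇒ (c0=4, c1=2, c2=-96)
macro 6: S0 reads c0=4 → after 1×micro: 4; S1 reads c2=-96 → after 2×micro: 2; S2 reads c2=-96 → after 1×micro: -192 ⇒ (c0=4, c1=2, c2=-192)
macro 7: S0 reads c0=4 → after 1×micro: 4; S1 reads c2=-192 → after 2×micro: 2; S2 reads c2=-192 → after 1×micro: -384 ⇒ (c0=4, c1=2, c2=-384)
macro 8: S0 reads c0=4 → after 1×micro: 4; S1 reads c2=-384 → after 2×micro: 2; S2 reads c2=-384 → after 1×micro: -768 ⇒ (c0=4, c1=2, c2=-768)

S1 state at macro-step 1 = 0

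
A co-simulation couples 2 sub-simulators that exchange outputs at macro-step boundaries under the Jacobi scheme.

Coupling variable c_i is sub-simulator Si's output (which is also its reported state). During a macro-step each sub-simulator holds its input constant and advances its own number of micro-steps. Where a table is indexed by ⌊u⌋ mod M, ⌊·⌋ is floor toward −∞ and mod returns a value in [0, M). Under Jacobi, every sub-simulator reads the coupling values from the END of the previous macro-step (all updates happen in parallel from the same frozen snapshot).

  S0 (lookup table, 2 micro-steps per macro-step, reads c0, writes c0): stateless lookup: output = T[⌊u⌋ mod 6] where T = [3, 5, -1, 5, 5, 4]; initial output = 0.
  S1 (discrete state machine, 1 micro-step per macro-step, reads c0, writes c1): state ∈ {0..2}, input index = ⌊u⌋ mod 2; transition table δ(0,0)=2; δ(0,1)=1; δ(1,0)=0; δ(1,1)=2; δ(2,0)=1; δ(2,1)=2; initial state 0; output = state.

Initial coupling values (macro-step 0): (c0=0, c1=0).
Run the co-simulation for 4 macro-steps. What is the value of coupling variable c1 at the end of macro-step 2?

c1 at macro-step 2 = 2

macro 1: S0 reads c0=0 → after 2×micro: 3; S1 reads c0=0 → after 1×micro: 2 ⇒ (c0=3, c1=2)
macro 2: S0 reads c0=3 → after 2×micro: 5; S1 reads c0=3 → after 1×micro: 2 ⇒ (c0=5, c1=2)
macro 3: S0 reads c0=5 → after 2×micro: 4; S1 reads c0=5 → after 1×micro: 2 ⇒ (c0=4, c1=2)
macro 4: S0 reads c0=4 → after 2×micro: 5; S1 reads c0=4 → after 1×micro: 1 ⇒ (c0=5, c1=1)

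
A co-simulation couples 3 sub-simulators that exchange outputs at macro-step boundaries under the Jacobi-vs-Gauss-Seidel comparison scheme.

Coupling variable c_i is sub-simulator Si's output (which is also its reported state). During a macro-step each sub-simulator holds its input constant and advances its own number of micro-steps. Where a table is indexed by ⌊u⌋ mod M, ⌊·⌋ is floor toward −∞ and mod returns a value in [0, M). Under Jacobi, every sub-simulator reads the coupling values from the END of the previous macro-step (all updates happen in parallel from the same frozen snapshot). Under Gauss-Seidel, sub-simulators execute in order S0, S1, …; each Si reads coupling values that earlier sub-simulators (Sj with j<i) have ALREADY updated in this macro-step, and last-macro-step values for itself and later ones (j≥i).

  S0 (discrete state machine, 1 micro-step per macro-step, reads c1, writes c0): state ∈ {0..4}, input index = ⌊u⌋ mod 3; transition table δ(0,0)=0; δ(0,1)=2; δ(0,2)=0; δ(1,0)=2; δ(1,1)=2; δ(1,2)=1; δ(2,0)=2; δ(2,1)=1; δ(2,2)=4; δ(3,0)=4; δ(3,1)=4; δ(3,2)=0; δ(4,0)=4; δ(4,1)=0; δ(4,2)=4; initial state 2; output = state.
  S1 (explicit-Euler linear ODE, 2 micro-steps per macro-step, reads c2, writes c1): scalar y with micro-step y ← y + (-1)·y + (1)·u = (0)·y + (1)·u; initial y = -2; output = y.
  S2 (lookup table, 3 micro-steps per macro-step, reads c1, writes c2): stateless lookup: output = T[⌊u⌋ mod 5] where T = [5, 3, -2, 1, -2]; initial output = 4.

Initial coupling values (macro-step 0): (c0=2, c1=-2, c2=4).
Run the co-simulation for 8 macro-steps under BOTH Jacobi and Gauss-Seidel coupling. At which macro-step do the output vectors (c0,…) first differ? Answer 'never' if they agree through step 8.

[Jacobi] macro 1: S0 reads c1=-2 → after 1×micro: 1; S1 reads c2=4 → after 2×micro: 4; S2 reads c1=-2 → after 3×micro: 1 ⇒ (c0=1, c1=4, c2=1)
[Jacobi] macro 2: S0 reads c1=4 → after 1×micro: 2; S1 reads c2=1 → after 2×micro: 1; S2 reads c1=4 → after 3×micro: -2 ⇒ (c0=2, c1=1, c2=-2)
[Jacobi] macro 3: S0 reads c1=1 → after 1×micro: 1; S1 reads c2=-2 → after 2×micro: -2; S2 reads c1=1 → after 3×micro: 3 ⇒ (c0=1, c1=-2, c2=3)
[Jacobi] macro 4: S0 reads c1=-2 → after 1×micro: 2; S1 reads c2=3 → after 2×micro: 3; S2 reads c1=-2 → after 3×micro: 1 ⇒ (c0=2, c1=3, c2=1)
[Jacobi] macro 5: S0 reads c1=3 → after 1×micro: 2; S1 reads c2=1 → after 2×micro: 1; S2 reads c1=3 → after 3×micro: 1 ⇒ (c0=2, c1=1, c2=1)
[Jacobi] macro 6: S0 reads c1=1 → after 1×micro: 1; S1 reads c2=1 → after 2×micro: 1; S2 reads c1=1 → after 3×micro: 3 ⇒ (c0=1, c1=1, c2=3)
[Jacobi] macro 7: S0 reads c1=1 → after 1×micro: 2; S1 reads c2=3 → after 2×micro: 3; S2 reads c1=1 → after 3×micro: 3 ⇒ (c0=2, c1=3, c2=3)
[Jacobi] macro 8: S0 reads c1=3 → after 1×micro: 2; S1 reads c2=3 → after 2×micro: 3; S2 reads c1=3 → after 3×micro: 1 ⇒ (c0=2, c1=3, c2=1)
[Gauss-Seidel] macro 1: S0 reads c1=-2 → after 1×micro: 1; S1 reads c2=4 → after 2×micro: 4; S2 reads c1=4 → after 3×micro: -2 ⇒ (c0=1, c1=4, c2=-2)
[Gauss-Seidel] macro 2: S0 reads c1=4 → after 1×micro: 2; S1 reads c2=-2 → after 2×micro: -2; S2 reads c1=-2 → after 3×micro: 1 ⇒ (c0=2, c1=-2, c2=1)
[Gauss-Seidel] macro 3: S0 reads c1=-2 → after 1×micro: 1; S1 reads c2=1 → after 2×micro: 1; S2 reads c1=1 → after 3×micro: 3 ⇒ (c0=1, c1=1, c2=3)
[Gauss-Seidel] macro 4: S0 reads c1=1 → after 1×micro: 2; S1 reads c2=3 → after 2×micro: 3; S2 reads c1=3 → after 3×micro: 1 ⇒ (c0=2, c1=3, c2=1)
[Gauss-Seidel] macro 5: S0 reads c1=3 → after 1×micro: 2; S1 reads c2=1 → after 2×micro: 1; S2 reads c1=1 → after 3×micro: 3 ⇒ (c0=2, c1=1, c2=3)
[Gauss-Seidel] macro 6: S0 reads c1=1 → after 1×micro: 1; S1 reads c2=3 → after 2×micro: 3; S2 reads c1=3 → after 3×micro: 1 ⇒ (c0=1, c1=3, c2=1)
[Gauss-Seidel] macro 7: S0 reads c1=3 → after 1×micro: 2; S1 reads c2=1 → after 2×micro: 1; S2 reads c1=1 → after 3×micro: 3 ⇒ (c0=2, c1=1, c2=3)
[Gauss-Seidel] macro 8: S0 reads c1=1 → after 1×micro: 1; S1 reads c2=3 → after 2×micro: 3; S2 reads c1=3 → after 3×micro: 1 ⇒ (c0=1, c1=3, c2=1)

first divergence at macro-step: 1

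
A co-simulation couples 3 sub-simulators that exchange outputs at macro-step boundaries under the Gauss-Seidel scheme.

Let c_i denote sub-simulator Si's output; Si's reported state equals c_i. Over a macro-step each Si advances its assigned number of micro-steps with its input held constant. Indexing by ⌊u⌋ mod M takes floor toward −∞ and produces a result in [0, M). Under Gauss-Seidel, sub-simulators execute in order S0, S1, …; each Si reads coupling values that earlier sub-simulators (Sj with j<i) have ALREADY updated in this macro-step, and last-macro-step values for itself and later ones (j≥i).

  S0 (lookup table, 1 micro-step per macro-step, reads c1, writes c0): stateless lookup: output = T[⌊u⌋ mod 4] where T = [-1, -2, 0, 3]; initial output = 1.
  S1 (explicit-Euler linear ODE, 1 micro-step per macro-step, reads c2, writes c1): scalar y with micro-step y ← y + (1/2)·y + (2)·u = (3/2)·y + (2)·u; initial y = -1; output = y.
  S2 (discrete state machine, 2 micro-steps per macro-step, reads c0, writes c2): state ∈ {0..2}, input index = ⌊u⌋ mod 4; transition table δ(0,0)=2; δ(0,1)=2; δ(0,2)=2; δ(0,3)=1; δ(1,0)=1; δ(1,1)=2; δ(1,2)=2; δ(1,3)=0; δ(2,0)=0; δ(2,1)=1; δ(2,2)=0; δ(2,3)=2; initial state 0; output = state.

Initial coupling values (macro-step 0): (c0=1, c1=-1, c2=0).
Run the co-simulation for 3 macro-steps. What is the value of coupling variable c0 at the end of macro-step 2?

c0 at macro-step 2 = 0

macro 1: S0 reads c1=-1 → after 1×micro: 3; S1 reads c2=0 → after 1×micro: -3/2; S2 reads c0=3 → after 2×micro: 0 ⇒ (c0=3, c1=-3/2, c2=0)
macro 2: S0 reads c1=-3/2 → after 1×micro: 0; S1 reads c2=0 → after 1×micro: -9/4; S2 reads c0=0 → after 2×micro: 0 ⇒ (c0=0, c1=-9/4, c2=0)
macro 3: S0 reads c1=-9/4 → after 1×micro: -2; S1 reads c2=0 → after 1×micro: -27/8; S2 reads c0=-2 → after 2×micro: 0 ⇒ (c0=-2, c1=-27/8, c2=0)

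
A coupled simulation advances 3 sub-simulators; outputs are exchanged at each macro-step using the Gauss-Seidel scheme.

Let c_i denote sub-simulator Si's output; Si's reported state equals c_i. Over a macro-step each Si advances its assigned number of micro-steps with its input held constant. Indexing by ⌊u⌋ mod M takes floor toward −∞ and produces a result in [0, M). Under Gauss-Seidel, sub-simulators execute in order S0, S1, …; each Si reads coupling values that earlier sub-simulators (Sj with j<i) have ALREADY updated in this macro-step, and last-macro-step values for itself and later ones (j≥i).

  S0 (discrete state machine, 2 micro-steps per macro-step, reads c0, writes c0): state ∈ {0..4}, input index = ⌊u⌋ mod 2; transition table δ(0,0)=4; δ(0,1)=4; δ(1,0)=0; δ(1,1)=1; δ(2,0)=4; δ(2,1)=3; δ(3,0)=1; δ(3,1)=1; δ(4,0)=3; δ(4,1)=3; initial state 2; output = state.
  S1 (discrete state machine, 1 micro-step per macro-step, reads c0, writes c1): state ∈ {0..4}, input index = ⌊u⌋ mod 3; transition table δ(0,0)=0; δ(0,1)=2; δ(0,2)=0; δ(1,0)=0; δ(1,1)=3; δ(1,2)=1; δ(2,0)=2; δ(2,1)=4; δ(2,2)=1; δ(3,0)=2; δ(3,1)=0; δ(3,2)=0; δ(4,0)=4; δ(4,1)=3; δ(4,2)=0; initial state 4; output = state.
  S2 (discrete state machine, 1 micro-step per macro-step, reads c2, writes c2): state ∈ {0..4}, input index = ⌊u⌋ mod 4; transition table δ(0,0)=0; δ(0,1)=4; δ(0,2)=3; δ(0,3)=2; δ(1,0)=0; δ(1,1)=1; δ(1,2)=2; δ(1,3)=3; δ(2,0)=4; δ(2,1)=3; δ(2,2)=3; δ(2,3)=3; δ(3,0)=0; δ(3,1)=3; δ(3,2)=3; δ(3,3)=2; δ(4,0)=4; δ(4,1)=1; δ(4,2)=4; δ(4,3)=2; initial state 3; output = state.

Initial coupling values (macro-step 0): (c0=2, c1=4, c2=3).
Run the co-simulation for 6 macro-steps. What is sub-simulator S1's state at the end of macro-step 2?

S1 state at macro-step 2 = 3

macro 1: S0 reads c0=2 → after 2×micro: 3; S1 reads c0=3 → after 1×micro: 4; S2 reads c2=3 → after 1×micro: 2 ⇒ (c0=3, c1=4, c2=2)
macro 2: S0 reads c0=3 → after 2×micro: 1; S1 reads c0=1 → after 1×micro: 3; S2 reads c2=2 → after 1×micro: 3 ⇒ (c0=1, c1=3, c2=3)
macro 3: S0 reads c0=1 → after 2×micro: 1; S1 reads c0=1 → after 1×micro: 0; S2 reads c2=3 → after 1×micro: 2 ⇒ (c0=1, c1=0, c2=2)
macro 4: S0 reads c0=1 → after 2×micro: 1; S1 reads c0=1 → after 1×micro: 2; S2 reads c2=2 → after 1×micro: 3 ⇒ (c0=1, c1=2, c2=3)
macro 5: S0 reads c0=1 → after 2×micro: 1; S1 reads c0=1 → after 1×micro: 4; S2 reads c2=3 → after 1×micro: 2 ⇒ (c0=1, c1=4, c2=2)
macro 6: S0 reads c0=1 → after 2×micro: 1; S1 reads c0=1 → after 1×micro: 3; S2 reads c2=2 → after 1×micro: 3 ⇒ (c0=1, c1=3, c2=3)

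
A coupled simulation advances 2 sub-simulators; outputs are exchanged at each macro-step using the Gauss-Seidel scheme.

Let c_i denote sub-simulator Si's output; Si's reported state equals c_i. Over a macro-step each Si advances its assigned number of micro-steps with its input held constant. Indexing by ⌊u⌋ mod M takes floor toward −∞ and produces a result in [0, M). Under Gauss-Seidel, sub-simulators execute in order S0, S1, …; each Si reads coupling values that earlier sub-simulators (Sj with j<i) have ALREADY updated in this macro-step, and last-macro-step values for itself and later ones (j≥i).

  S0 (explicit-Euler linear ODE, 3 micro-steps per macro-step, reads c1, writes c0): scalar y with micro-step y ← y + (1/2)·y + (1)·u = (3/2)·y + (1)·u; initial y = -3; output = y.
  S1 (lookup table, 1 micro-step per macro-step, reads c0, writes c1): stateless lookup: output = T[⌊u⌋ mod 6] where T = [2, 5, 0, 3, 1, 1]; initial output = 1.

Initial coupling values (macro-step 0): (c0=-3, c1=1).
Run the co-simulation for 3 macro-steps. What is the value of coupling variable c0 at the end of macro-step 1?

c0 at macro-step 1 = -43/8

macro 1: S0 reads c1=1 → after 3×micro: -43/8; S1 reads c0=-43/8 → after 1×micro: 2 ⇒ (c0=-43/8, c1=2)
macro 2: S0 reads c1=2 → after 3×micro: -553/64; S1 reads c0=-553/64 → after 1×micro: 3 ⇒ (c0=-553/64, c1=3)
macro 3: S0 reads c1=3 → after 3×micro: -7635/512; S1 reads c0=-7635/512 → after 1×micro: 3 ⇒ (c0=-7635/512, c1=3)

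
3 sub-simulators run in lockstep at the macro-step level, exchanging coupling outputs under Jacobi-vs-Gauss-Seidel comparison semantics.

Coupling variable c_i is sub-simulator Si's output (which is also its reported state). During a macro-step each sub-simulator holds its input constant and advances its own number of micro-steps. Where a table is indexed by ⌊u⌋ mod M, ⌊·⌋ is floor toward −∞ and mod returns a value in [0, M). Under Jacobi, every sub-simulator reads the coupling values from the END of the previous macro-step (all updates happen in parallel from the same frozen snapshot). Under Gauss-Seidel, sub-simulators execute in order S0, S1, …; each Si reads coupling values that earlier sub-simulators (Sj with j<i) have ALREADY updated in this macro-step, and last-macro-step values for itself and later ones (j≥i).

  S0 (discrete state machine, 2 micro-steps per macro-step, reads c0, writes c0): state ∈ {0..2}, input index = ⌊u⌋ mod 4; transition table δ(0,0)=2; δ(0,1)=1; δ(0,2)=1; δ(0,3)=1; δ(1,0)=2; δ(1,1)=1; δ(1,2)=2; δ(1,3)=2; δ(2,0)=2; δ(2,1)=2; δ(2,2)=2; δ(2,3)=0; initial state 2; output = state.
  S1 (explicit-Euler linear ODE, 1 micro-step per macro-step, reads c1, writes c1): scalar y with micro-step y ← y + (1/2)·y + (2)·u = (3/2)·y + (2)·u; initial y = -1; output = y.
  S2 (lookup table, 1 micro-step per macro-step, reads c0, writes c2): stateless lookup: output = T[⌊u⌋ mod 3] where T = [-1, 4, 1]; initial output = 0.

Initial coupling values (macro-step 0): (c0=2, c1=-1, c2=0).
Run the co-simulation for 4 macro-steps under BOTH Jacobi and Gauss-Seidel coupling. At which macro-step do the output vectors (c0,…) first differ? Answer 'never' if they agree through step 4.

first divergence at macro-step: never

[Jacobi] macro 1: S0 reads c0=2 → after 2×micro: 2; S1 reads c1=-1 → after 1×micro: -7/2; S2 reads c0=2 → after 1×micro: 1 ⇒ (c0=2, c1=-7/2, c2=1)
[Jacobi] macro 2: S0 reads c0=2 → after 2×micro: 2; S1 reads c1=-7/2 → after 1×micro: -49/4; S2 reads c0=2 → after 1×micro: 1 ⇒ (c0=2, c1=-49/4, c2=1)
[Jacobi] macro 3: S0 reads c0=2 → after 2×micro: 2; S1 reads c1=-49/4 → after 1×micro: -343/8; S2 reads c0=2 → after 1×micro: 1 ⇒ (c0=2, c1=-343/8, c2=1)
[Jacobi] macro 4: S0 reads c0=2 → after 2×micro: 2; S1 reads c1=-343/8 → after 1×micro: -2401/16; S2 reads c0=2 → after 1×micro: 1 ⇒ (c0=2, c1=-2401/16, c2=1)
[Gauss-Seidel] macro 1: S0 reads c0=2 → after 2×micro: 2; S1 reads c1=-1 → after 1×micro: -7/2; S2 reads c0=2 → after 1×micro: 1 ⇒ (c0=2, c1=-7/2, c2=1)
[Gauss-Seidel] macro 2: S0 reads c0=2 → after 2×micro: 2; S1 reads c1=-7/2 → after 1×micro: -49/4; S2 reads c0=2 → after 1×micro: 1 ⇒ (c0=2, c1=-49/4, c2=1)
[Gauss-Seidel] macro 3: S0 reads c0=2 → after 2×micro: 2; S1 reads c1=-49/4 → after 1×micro: -343/8; S2 reads c0=2 → after 1×micro: 1 ⇒ (c0=2, c1=-343/8, c2=1)
[Gauss-Seidel] macro 4: S0 reads c0=2 → after 2×micro: 2; S1 reads c1=-343/8 → after 1×micro: -2401/16; S2 reads c0=2 → after 1×micro: 1 ⇒ (c0=2, c1=-2401/16, c2=1)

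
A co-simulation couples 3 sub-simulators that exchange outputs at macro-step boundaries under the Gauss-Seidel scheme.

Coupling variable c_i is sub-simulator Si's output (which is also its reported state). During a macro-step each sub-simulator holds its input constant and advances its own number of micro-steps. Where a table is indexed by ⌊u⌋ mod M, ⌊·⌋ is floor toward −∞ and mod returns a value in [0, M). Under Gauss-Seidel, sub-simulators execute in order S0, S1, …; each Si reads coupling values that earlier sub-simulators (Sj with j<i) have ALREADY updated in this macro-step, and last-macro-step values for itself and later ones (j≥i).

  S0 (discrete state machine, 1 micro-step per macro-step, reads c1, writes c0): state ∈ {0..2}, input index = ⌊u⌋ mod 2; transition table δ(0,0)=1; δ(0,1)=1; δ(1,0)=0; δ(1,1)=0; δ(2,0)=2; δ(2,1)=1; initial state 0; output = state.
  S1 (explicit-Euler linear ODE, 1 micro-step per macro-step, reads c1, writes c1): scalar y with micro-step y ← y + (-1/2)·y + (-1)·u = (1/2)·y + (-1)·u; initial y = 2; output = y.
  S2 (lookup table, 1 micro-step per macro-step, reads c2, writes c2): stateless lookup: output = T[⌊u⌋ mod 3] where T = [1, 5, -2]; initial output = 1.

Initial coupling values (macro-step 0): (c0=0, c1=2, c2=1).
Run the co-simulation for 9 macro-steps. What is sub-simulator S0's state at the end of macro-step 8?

S0 state at macro-step 8 = 0

macro 1: S0 reads c1=2 → after 1×micro: 1; S1 reads c1=2 → after 1×micro: -1; S2 reads c2=1 → after 1×micro: 5 ⇒ (c0=1, c1=-1, c2=5)
macro 2: S0 reads c1=-1 → after 1×micro: 0; S1 reads c1=-1 → after 1×micro: 1/2; S2 reads c2=5 → after 1×micro: -2 ⇒ (c0=0, c1=1/2, c2=-2)
macro 3: S0 reads c1=1/2 → after 1×micro: 1; S1 reads c1=1/2 → after 1×micro: -1/4; S2 reads c2=-2 → after 1×micro: 5 ⇒ (c0=1, c1=-1/4, c2=5)
macro 4: S0 reads c1=-1/4 → after 1×micro: 0; S1 reads c1=-1/4 → after 1×micro: 1/8; S2 reads c2=5 → after 1×micro: -2 ⇒ (c0=0, c1=1/8, c2=-2)
macro 5: S0 reads c1=1/8 → after 1×micro: 1; S1 reads c1=1/8 → after 1×micro: -1/16; S2 reads c2=-2 → after 1×micro: 5 ⇒ (c0=1, c1=-1/16, c2=5)
macro 6: S0 reads c1=-1/16 → after 1×micro: 0; S1 reads c1=-1/16 → after 1×micro: 1/32; S2 reads c2=5 → after 1×micro: -2 ⇒ (c0=0, c1=1/32, c2=-2)
macro 7: S0 reads c1=1/32 → after 1×micro: 1; S1 reads c1=1/32 → after 1×micro: -1/64; S2 reads c2=-2 → after 1×micro: 5 ⇒ (c0=1, c1=-1/64, c2=5)
macro 8: S0 reads c1=-1/64 → after 1×micro: 0; S1 reads c1=-1/64 → after 1×micro: 1/128; S2 reads c2=5 → after 1×micro: -2 ⇒ (c0=0, c1=1/128, c2=-2)
macro 9: S0 reads c1=1/128 → after 1×micro: 1; S1 reads c1=1/128 → after 1×micro: -1/256; S2 reads c2=-2 → after 1×micro: 5 ⇒ (c0=1, c1=-1/256, c2=5)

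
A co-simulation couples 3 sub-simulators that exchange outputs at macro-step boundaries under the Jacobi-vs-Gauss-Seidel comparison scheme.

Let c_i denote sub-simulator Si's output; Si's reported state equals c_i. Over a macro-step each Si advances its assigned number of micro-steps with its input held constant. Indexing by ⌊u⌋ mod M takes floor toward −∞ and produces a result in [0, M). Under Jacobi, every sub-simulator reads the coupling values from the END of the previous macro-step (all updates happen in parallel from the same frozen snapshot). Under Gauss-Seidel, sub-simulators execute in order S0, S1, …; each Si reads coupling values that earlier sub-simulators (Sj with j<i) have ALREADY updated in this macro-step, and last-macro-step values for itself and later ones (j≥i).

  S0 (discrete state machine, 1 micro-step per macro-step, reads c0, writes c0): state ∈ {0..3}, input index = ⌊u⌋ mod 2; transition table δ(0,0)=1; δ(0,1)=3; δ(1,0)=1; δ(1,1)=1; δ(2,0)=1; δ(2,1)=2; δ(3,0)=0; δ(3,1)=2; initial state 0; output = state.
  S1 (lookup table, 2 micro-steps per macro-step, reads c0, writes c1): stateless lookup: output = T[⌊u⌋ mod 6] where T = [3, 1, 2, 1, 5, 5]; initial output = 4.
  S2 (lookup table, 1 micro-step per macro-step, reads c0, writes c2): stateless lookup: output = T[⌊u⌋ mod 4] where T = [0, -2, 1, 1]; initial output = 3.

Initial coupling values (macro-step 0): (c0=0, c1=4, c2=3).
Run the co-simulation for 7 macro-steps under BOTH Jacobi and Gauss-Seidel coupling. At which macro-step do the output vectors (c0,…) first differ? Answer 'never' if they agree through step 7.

first divergence at macro-step: 1

[Jacobi] macro 1: S0 reads c0=0 → after 1×micro: 1; S1 reads c0=0 → after 2×micro: 3; S2 reads c0=0 → after 1×micro: 0 ⇒ (c0=1, c1=3, c2=0)
[Jacobi] macro 2: S0 reads c0=1 → after 1×micro: 1; S1 reads c0=1 → after 2×micro: 1; S2 reads c0=1 → after 1×micro: -2 ⇒ (c0=1, c1=1, c2=-2)
[Jacobi] macro 3: S0 reads c0=1 → after 1×micro: 1; S1 reads c0=1 → after 2×micro: 1; S2 reads c0=1 → after 1×micro: -2 ⇒ (c0=1, c1=1, c2=-2)
[Jacobi] macro 4: S0 reads c0=1 → after 1×micro: 1; S1 reads c0=1 → after 2×micro: 1; S2 reads c0=1 → after 1×micro: -2 ⇒ (c0=1, c1=1, c2=-2)
[Jacobi] macro 5: S0 reads c0=1 → after 1×micro: 1; S1 reads c0=1 → after 2×micro: 1; S2 reads c0=1 → after 1×micro: -2 ⇒ (c0=1, c1=1, c2=-2)
[Jacobi] macro 6: S0 reads c0=1 → after 1×micro: 1; S1 reads c0=1 → after 2×micro: 1; S2 reads c0=1 → after 1×micro: -2 ⇒ (c0=1, c1=1, c2=-2)
[Jacobi] macro 7: S0 reads c0=1 → after 1×micro: 1; S1 reads c0=1 → after 2×micro: 1; S2 reads c0=1 → after 1×micro: -2 ⇒ (c0=1, c1=1, c2=-2)
[Gauss-Seidel] macro 1: S0 reads c0=0 → after 1×micro: 1; S1 reads c0=1 → after 2×micro: 1; S2 reads c0=1 → after 1×micro: -2 ⇒ (c0=1, c1=1, c2=-2)
[Gauss-Seidel] macro 2: S0 reads c0=1 → after 1×micro: 1; S1 reads c0=1 → after 2×micro: 1; S2 reads c0=1 → after 1×micro: -2 ⇒ (c0=1, c1=1, c2=-2)
[Gauss-Seidel] macro 3: S0 reads c0=1 → after 1×micro: 1; S1 reads c0=1 → after 2×micro: 1; S2 reads c0=1 → after 1×micro: -2 ⇒ (c0=1, c1=1, c2=-2)
[Gauss-Seidel] macro 4: S0 reads c0=1 → after 1×micro: 1; S1 reads c0=1 → after 2×micro: 1; S2 reads c0=1 → after 1×micro: -2 ⇒ (c0=1, c1=1, c2=-2)
[Gauss-Seidel] macro 5: S0 reads c0=1 → after 1×micro: 1; S1 reads c0=1 → after 2×micro: 1; S2 reads c0=1 → after 1×micro: -2 ⇒ (c0=1, c1=1, c2=-2)
[Gauss-Seidel] macro 6: S0 reads c0=1 → after 1×micro: 1; S1 reads c0=1 → after 2×micro: 1; S2 reads c0=1 → after 1×micro: -2 ⇒ (c0=1, c1=1, c2=-2)
[Gauss-Seidel] macro 7: S0 reads c0=1 → after 1×micro: 1; S1 reads c0=1 → after 2×micro: 1; S2 reads c0=1 → after 1×micro: -2 ⇒ (c0=1, c1=1, c2=-2)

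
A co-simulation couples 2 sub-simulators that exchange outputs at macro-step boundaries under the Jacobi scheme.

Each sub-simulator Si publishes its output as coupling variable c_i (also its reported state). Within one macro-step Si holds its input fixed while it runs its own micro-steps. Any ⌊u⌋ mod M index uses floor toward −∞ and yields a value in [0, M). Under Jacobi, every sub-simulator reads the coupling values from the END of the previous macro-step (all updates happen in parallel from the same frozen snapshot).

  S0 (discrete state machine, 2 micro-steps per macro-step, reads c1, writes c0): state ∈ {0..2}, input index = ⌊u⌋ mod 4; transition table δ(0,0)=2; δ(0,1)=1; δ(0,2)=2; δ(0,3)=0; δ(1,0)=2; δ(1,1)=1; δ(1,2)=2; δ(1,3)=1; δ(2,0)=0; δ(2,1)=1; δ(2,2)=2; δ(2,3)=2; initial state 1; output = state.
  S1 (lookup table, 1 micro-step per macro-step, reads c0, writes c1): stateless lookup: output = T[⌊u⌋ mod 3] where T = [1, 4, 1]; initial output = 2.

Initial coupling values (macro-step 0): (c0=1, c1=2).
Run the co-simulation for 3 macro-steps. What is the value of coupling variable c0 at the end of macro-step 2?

macro 1: S0 reads c1=2 → after 2×micro: 2; S1 reads c0=1 → after 1×micro: 4 ⇒ (c0=2, c1=4)
macro 2: S0 reads c1=4 → after 2×micro: 2; S1 reads c0=2 → after 1×micro: 1 ⇒ (c0=2, c1=1)
macro 3: S0 reads c1=1 → after 2×micro: 1; S1 reads c0=2 → after 1×micro: 1 ⇒ (c0=1, c1=1)

c0 at macro-step 2 = 2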